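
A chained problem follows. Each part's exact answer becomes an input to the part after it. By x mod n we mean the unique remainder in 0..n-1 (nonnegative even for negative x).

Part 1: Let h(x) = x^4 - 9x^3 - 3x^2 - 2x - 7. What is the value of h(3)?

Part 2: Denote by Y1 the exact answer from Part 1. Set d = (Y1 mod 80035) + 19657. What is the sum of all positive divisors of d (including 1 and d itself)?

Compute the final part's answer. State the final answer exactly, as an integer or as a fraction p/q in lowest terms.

179100

Part 1: 1*(3)^4 - 9*(3)^3 - 3*(3)^2 - 2*(3)^1 - 7 = (81) + (-243) + (-27) + (-6) + (-7) = -202; answer -202
Part 2: Y1 = -202; d = 99490; 99490 = 2 * 5 * 9949; sigma = (1 + 2) * (1 + 5) * (1 + 9949) = 3 * 6 * 9950 = 179100; answer 179100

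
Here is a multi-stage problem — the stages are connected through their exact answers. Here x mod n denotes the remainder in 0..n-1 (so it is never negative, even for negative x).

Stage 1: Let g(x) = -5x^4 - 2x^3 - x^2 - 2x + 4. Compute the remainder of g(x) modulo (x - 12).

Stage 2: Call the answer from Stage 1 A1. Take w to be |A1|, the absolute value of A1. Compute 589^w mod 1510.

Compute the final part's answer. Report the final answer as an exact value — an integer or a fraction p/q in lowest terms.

1391

Stage 1: remainder = value at the root: -5*(12)^4 - 2*(12)^3 - 1*(12)^2 - 2*(12)^1 + 4 = (-103680) + (-3456) + (-144) + (-24) + (4) = -107300; answer -107300
Stage 2: A1 = -107300; w = 107300; squarings mod 1510: 589^1=589, 589^2=1131, 589^4=191, 589^8=241, 589^16=701, 589^32=651, 589^64=1001, 589^128=871, 589^256=621, 589^512=591, 589^1024=471, 589^2048=1381, 589^4096=31, 589^8192=961, 589^16384=911, 589^32768=931, 589^65536=21; 589^107300 = 589^4 * 589^32 * 589^256 * 589^512 * 589^8192 * 589^32768 * 589^65536 = 1391 (mod 1510); answer 1391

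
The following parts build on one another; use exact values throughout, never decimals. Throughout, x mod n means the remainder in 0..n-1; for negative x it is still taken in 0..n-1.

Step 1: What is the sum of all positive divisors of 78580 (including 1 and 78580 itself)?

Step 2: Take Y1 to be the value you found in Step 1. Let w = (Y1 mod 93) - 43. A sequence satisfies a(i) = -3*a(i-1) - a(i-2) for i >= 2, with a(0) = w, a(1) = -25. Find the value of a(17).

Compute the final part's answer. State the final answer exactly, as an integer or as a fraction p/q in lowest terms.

Step 1: 78580 = 2^2 * 5 * 3929; sigma = (1 + 2 + 4) * (1 + 5) * (1 + 3929) = 7 * 6 * 3930 = 165060; answer 165060
Step 2: Y1 = 165060; w = 35; a(2) = -3*(-25) - 1*(35) = 40; iterating: a(2)=40, a(3)=-95, a(4)=245, a(5)=-640, a(6)=1675, a(7)=-4385, a(8)=11480, a(9)=-30055, a(10)=78685, a(11)=-206000, a(12)=539315, a(13)=-1411945, a(14)=3696520, a(15)=-9677615, a(16)=25336325, a(17)=-66331360; answer -66331360

-66331360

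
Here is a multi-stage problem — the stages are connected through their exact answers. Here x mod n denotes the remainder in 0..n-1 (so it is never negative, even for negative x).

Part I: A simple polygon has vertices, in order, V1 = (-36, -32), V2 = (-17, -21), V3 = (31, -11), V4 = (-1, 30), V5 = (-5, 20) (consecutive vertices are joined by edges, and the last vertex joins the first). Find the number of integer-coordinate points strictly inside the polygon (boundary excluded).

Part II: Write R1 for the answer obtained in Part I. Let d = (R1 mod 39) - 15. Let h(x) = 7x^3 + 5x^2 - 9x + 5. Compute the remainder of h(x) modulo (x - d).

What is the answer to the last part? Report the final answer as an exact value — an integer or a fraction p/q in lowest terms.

Part I: cross terms: (-36*-21 - -17*-32)=212, (-17*-11 - 31*-21)=838, (31*30 - -1*-11)=919, (-1*20 - -5*30)=130, (-5*-32 - -36*20)=880; twice the area = |2979| = 2979; area = 2979/2; boundary points = 1 + 2 + 1 + 2 + 1 = 7; strictly interior points = area - boundary/2 + 1 = 1487; answer 1487
Part II: R1 = 1487; d = -10; remainder = value at the root: 7*(-10)^3 + 5*(-10)^2 - 9*(-10)^1 + 5 = (-7000) + (500) + (90) + (5) = -6405; answer -6405

-6405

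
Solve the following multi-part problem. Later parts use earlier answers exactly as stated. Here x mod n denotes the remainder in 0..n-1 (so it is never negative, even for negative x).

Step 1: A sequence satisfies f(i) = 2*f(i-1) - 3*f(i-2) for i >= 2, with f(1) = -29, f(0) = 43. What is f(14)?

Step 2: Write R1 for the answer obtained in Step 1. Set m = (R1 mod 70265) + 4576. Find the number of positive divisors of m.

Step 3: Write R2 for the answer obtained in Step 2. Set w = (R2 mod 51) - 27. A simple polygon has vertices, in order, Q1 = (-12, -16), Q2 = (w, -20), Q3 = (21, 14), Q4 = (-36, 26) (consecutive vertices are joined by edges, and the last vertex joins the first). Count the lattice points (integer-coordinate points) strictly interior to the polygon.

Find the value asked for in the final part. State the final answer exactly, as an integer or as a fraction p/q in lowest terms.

1129

Step 1: f(2) = 2*(-29) - 3*(43) = -187; iterating: f(2)=-187, f(3)=-287, f(4)=-13, f(5)=835, f(6)=1709, f(7)=913, f(8)=-3301, f(9)=-9341, f(10)=-8779, f(11)=10465, f(12)=47267, f(13)=63139, f(14)=-15523; answer -15523
Step 2: R1 = -15523; m = 59318; 59318 = 2 * 7 * 19 * 223; number of divisors = (1+1) * (1+1) * (1+1) * (1+1) = 16; answer 16
Step 3: R2 = 16; w = -11; cross terms: (-12*-20 - -11*-16)=64, (-11*14 - 21*-20)=266, (21*26 - -36*14)=1050, (-36*-16 - -12*26)=888; twice the area = |2268| = 2268; area = 1134; boundary points = 1 + 2 + 3 + 6 = 12; strictly interior points = area - boundary/2 + 1 = 1129; answer 1129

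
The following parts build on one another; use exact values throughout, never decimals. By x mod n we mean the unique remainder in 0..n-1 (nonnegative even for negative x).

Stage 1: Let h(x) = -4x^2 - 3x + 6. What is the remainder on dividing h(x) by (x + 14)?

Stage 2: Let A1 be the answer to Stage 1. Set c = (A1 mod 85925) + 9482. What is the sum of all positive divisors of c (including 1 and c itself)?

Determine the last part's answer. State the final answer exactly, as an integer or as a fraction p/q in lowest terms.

Stage 1: remainder = value at the root: -4*(-14)^2 - 3*(-14)^1 + 6 = (-784) + (42) + (6) = -736; answer -736
Stage 2: A1 = -736; c = 94671; 94671 = 3^2 * 67 * 157; sigma = (1 + 3 + 9) * (1 + 67) * (1 + 157) = 13 * 68 * 158 = 139672; answer 139672

139672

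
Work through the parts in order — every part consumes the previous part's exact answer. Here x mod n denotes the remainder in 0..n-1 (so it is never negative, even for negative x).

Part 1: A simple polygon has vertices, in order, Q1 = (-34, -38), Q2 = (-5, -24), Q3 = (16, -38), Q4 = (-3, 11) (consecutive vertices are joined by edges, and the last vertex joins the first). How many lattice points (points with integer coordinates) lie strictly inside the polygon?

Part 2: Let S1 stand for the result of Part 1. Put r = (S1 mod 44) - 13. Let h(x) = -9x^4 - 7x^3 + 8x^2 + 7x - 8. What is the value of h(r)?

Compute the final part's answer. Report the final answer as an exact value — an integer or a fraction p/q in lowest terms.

Part 1: cross terms: (-34*-24 - -5*-38)=626, (-5*-38 - 16*-24)=574, (16*11 - -3*-38)=62, (-3*-38 - -34*11)=488; twice the area = |1750| = 1750; area = 875; boundary points = 1 + 7 + 1 + 1 = 10; strictly interior points = area - boundary/2 + 1 = 871; answer 871
Part 2: S1 = 871; r = 22; -9*(22)^4 - 7*(22)^3 + 8*(22)^2 + 7*(22)^1 - 8 = (-2108304) + (-74536) + (3872) + (154) + (-8) = -2178822; answer -2178822

-2178822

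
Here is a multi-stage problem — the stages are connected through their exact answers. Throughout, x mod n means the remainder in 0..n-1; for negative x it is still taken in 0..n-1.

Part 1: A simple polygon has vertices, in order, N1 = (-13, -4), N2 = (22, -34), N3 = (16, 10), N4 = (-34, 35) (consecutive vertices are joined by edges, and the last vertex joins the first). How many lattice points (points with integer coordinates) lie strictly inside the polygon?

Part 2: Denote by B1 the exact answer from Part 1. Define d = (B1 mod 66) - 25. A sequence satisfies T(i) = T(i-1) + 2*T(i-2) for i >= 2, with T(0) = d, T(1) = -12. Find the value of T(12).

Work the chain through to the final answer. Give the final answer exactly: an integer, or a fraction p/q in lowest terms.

25966

Part 1: cross terms: (-13*-34 - 22*-4)=530, (22*10 - 16*-34)=764, (16*35 - -34*10)=900, (-34*-4 - -13*35)=591; twice the area = |2785| = 2785; area = 2785/2; boundary points = 5 + 2 + 25 + 3 = 35; strictly interior points = area - boundary/2 + 1 = 1376; answer 1376
Part 2: B1 = 1376; d = 31; T(2) = 1*(-12) + 2*(31) = 50; iterating: T(2)=50, T(3)=26, T(4)=126, T(5)=178, T(6)=430, T(7)=786, T(8)=1646, T(9)=3218, T(10)=6510, T(11)=12946, T(12)=25966; answer 25966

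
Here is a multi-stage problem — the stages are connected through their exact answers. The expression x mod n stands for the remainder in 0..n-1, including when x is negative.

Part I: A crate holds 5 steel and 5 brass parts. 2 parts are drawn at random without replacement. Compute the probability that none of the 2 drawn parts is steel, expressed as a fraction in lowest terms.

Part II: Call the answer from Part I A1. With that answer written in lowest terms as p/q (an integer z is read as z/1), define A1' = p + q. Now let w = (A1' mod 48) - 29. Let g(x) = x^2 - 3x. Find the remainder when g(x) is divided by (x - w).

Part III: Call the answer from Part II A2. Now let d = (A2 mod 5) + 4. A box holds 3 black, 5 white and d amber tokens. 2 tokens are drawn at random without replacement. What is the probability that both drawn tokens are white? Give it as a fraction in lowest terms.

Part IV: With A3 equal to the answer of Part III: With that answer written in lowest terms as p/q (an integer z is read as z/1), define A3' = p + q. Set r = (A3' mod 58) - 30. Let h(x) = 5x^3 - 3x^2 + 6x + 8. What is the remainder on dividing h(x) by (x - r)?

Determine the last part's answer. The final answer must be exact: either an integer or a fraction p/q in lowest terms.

-1896

Part I: total draws C(10,2) = 45; favorable C(5,2) = 10; P = 2/9; answer 2/9
Part II: A1 = 2/9; threaded value p + q = 11; w = -18; remainder = value at the root: 1*(-18)^2 - 3*(-18)^1 = (324) + (54) = 378; answer 378
Part III: A2 = 378; d = 7; total draws C(15,2) = 105; favorable C(5,2) = 10; P = 2/21; answer 2/21
Part IV: A3 = 2/21; threaded value p + q = 23; r = -7; remainder = value at the root: 5*(-7)^3 - 3*(-7)^2 + 6*(-7)^1 + 8 = (-1715) + (-147) + (-42) + (8) = -1896; answer -1896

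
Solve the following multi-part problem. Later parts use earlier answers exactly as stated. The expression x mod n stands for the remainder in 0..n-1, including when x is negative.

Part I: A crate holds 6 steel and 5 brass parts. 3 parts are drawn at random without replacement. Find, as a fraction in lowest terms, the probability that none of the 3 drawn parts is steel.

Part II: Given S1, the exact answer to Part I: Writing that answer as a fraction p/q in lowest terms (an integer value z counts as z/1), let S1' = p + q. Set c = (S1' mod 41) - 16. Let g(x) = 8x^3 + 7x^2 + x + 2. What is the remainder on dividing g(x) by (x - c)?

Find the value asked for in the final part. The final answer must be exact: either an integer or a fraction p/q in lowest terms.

57420

Part I: total draws C(11,3) = 165; favorable C(5,3) = 10; P = 2/33; answer 2/33
Part II: S1 = 2/33; threaded value p + q = 35; c = 19; remainder = value at the root: 8*(19)^3 + 7*(19)^2 + 1*(19)^1 + 2 = (54872) + (2527) + (19) + (2) = 57420; answer 57420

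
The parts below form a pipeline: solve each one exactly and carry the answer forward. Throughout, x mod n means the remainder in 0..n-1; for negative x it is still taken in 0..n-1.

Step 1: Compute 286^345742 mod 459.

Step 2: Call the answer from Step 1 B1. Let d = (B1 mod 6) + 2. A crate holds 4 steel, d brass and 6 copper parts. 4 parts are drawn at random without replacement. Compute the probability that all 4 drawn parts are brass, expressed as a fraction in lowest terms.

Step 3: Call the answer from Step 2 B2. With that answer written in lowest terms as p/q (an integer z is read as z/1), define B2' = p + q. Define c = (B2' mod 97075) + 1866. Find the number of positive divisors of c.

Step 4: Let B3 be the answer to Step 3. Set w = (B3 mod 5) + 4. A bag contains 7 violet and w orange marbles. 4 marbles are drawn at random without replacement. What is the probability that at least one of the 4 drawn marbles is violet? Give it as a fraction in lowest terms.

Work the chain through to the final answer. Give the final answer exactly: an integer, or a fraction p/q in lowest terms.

Step 1: squarings mod 459: 286^1=286, 286^2=94, 286^4=115, 286^8=373, 286^16=52, 286^32=409, 286^64=205, 286^128=256, 286^256=358, 286^512=103, 286^1024=52, 286^2048=409, 286^4096=205, 286^8192=256, 286^16384=358, 286^32768=103, 286^65536=52, 286^131072=409, 286^262144=205; 286^345742 = 286^2 * 286^4 * 286^8 * 286^128 * 286^512 * 286^1024 * 286^16384 * 286^65536 * 286^262144 = 376 (mod 459); answer 376
Step 2: B1 = 376; d = 6; total draws C(16,4) = 1820; favorable C(6,4) = 15; P = 3/364; answer 3/364
Step 3: B2 = 3/364; threaded value p + q = 367; c = 2233; 2233 = 7 * 11 * 29; number of divisors = (1+1) * (1+1) * (1+1) = 8; answer 8
Step 4: B3 = 8; w = 7; total draws C(14,4) = 1001; complement C(7,4) = 35; favorable 1001 - 35 = 966; P = 138/143; answer 138/143

138/143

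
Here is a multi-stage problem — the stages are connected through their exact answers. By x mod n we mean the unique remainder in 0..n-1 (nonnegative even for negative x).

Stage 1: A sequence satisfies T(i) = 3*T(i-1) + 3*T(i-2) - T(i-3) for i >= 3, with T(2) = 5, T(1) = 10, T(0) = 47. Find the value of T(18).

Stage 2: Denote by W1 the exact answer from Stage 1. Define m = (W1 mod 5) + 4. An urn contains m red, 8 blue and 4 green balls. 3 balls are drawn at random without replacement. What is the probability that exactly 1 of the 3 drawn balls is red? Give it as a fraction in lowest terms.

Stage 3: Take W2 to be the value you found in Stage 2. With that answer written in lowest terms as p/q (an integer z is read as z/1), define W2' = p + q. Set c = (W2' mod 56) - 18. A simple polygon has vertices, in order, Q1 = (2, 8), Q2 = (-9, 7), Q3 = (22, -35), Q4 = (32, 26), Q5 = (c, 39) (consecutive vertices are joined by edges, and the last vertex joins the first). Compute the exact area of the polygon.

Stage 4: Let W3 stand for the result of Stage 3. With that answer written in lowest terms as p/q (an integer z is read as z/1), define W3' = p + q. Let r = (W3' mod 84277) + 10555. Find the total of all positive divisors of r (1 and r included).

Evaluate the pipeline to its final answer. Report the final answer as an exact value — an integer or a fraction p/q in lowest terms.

Stage 1: T(3) = 3*(5) + 3*(10) - 1*(47) = -2; iterating: T(3)=-2, T(4)=-1, T(5)=-14, T(6)=-43, T(7)=-170, T(8)=-625, T(9)=-2342, T(10)=-8731, T(11)=-32594, T(12)=-121633, T(13)=-453950, T(14)=-1694155, T(15)=-6322682, T(16)=-23596561, T(17)=-88063574, T(18)=-328657723; answer -328657723
Stage 2: W1 = -328657723; m = 6; total draws C(18,3) = 816; favorable C(6,1)*C(12,2) = 396; P = 33/68; answer 33/68
Stage 3: W2 = 33/68; threaded value p + q = 101; c = 27; cross terms: (2*7 - -9*8)=86, (-9*-35 - 22*7)=161, (22*26 - 32*-35)=1692, (32*39 - 27*26)=546, (27*8 - 2*39)=138; twice the area = |2623| = 2623; area = 2623/2; answer 2623/2
Stage 4: W3 = 2623/2; threaded value p + q = 2625; r = 13180; 13180 = 2^2 * 5 * 659; sigma = (1 + 2 + 4) * (1 + 5) * (1 + 659) = 7 * 6 * 660 = 27720; answer 27720

27720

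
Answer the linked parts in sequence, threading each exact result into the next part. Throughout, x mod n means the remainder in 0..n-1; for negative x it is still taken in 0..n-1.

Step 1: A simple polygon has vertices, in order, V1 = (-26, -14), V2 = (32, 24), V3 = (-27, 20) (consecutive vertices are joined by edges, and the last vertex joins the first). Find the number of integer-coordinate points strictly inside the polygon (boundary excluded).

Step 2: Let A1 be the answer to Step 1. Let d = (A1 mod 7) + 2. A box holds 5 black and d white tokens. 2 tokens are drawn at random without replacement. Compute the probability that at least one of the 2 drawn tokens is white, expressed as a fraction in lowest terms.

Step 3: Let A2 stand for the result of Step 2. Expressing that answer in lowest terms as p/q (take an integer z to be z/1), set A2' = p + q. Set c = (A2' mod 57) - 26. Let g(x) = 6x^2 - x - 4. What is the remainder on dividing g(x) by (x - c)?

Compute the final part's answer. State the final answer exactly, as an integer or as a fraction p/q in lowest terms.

Step 1: cross terms: (-26*24 - 32*-14)=-176, (32*20 - -27*24)=1288, (-27*-14 - -26*20)=898; twice the area = |2010| = 2010; area = 1005; boundary points = 2 + 1 + 1 = 4; strictly interior points = area - boundary/2 + 1 = 1004; answer 1004
Step 2: A1 = 1004; d = 5; total draws C(10,2) = 45; complement C(5,2) = 10; favorable 45 - 10 = 35; P = 7/9; answer 7/9
Step 3: A2 = 7/9; threaded value p + q = 16; c = -10; remainder = value at the root: 6*(-10)^2 - 1*(-10)^1 - 4 = (600) + (10) + (-4) = 606; answer 606

606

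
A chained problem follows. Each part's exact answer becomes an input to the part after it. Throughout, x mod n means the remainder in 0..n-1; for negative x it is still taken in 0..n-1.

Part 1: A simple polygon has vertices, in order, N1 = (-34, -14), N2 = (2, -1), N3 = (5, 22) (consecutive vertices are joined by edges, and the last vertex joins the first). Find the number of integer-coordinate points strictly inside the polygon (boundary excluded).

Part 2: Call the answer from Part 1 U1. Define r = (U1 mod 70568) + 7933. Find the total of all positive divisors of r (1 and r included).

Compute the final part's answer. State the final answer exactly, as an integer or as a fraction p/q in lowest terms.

Part 1: cross terms: (-34*-1 - 2*-14)=62, (2*22 - 5*-1)=49, (5*-14 - -34*22)=678; twice the area = |789| = 789; area = 789/2; boundary points = 1 + 1 + 3 = 5; strictly interior points = area - boundary/2 + 1 = 393; answer 393
Part 2: U1 = 393; r = 8326; 8326 = 2 * 23 * 181; sigma = (1 + 2) * (1 + 23) * (1 + 181) = 3 * 24 * 182 = 13104; answer 13104

13104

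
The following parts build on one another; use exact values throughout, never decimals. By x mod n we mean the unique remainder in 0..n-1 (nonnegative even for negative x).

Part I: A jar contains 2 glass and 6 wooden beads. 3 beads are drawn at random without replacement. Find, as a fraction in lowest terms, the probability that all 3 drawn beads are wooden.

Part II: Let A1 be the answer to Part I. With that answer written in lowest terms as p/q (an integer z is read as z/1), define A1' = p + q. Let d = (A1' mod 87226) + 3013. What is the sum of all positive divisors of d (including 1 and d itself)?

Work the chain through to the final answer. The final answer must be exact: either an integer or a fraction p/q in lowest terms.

Part I: total draws C(8,3) = 56; favorable C(6,3) = 20; P = 5/14; answer 5/14
Part II: A1 = 5/14; threaded value p + q = 19; d = 3032; 3032 = 2^3 * 379; sigma = (1 + 2 + 4 + 8) * (1 + 379) = 15 * 380 = 5700; answer 5700

5700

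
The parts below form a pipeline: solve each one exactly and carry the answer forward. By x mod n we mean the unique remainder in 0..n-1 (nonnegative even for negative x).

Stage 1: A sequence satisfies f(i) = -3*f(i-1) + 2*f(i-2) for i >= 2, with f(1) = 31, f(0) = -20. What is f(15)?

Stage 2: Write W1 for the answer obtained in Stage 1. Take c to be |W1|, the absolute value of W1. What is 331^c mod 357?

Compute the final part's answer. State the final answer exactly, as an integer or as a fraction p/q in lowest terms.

298

Stage 1: f(2) = -3*(31) + 2*(-20) = -133; iterating: f(2)=-133, f(3)=461, f(4)=-1649, f(5)=5869, f(6)=-20905, f(7)=74453, f(8)=-265169, f(9)=944413, f(10)=-3363577, f(11)=11979557, f(12)=-42665825, f(13)=151956589, f(14)=-541201417, f(15)=1927517429; answer 1927517429
Stage 2: W1 = 1927517429; c = 1927517429; squarings mod 357: 331^1=331, 331^2=319, 331^4=16, 331^8=256, 331^16=205, 331^32=256, 331^64=205, 331^128=256, 331^256=205, 331^512=256, 331^1024=205, 331^2048=256, 331^4096=205, 331^8192=256, 331^16384=205, 331^32768=256, 331^65536=205, 331^131072=256, 331^262144=205, 331^524288=256, 331^1048576=205, 331^2097152=256, 331^4194304=205, 331^8388608=256, 331^16777216=205, 331^33554432=256, 331^67108864=205, 331^134217728=256, 331^268435456=205, 331^536870912=256, 331^1073741824=205; 331^1927517429 = 331^1 * 331^4 * 331^16 * 331^32 * 331^64 * 331^128 * 331^1024 * 331^4096 * 331^32768 * 331^65536 * 331^131072 * 331^2097152 * 331^4194304 * 331^8388608 * 331^33554432 * 331^268435456 * 331^536870912 * 331^1073741824 = 298 (mod 357); answer 298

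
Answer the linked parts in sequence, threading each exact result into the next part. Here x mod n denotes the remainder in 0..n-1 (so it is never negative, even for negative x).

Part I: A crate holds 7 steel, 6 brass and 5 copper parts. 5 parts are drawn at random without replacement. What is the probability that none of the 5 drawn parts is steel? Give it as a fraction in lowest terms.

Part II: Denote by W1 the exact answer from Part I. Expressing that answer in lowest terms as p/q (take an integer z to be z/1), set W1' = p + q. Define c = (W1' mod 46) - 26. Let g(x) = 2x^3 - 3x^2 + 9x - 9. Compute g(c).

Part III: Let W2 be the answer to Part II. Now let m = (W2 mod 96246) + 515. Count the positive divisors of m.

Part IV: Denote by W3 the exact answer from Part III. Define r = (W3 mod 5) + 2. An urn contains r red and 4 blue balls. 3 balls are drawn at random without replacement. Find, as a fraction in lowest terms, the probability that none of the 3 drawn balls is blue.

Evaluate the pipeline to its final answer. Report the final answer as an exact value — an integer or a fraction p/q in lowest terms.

1/14

Part I: total draws C(18,5) = 8568; favorable C(11,5) = 462; P = 11/204; answer 11/204
Part II: W1 = 11/204; threaded value p + q = 215; c = 5; 2*(5)^3 - 3*(5)^2 + 9*(5)^1 - 9 = (250) + (-75) + (45) + (-9) = 211; answer 211
Part III: W2 = 211; m = 726; 726 = 2 * 3 * 11^2; number of divisors = (1+1) * (1+1) * (2+1) = 12; answer 12
Part IV: W3 = 12; r = 4; total draws C(8,3) = 56; favorable C(4,3) = 4; P = 1/14; answer 1/14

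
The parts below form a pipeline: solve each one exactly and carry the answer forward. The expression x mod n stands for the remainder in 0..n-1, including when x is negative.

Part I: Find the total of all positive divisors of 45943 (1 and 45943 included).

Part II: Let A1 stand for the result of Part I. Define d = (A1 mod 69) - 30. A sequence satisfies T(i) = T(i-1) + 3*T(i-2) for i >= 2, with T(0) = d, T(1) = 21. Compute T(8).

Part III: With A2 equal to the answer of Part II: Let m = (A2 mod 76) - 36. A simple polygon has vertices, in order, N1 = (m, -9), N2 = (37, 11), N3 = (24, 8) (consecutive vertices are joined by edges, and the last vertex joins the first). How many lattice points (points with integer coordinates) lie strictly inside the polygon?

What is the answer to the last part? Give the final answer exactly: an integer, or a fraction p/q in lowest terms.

Part I: 45943 is prime, so its only divisors are 1 and 45943; sigma = 1 + 45943 = 45944; answer 45944
Part II: A1 = 45944; d = 29; T(2) = 1*(21) + 3*(29) = 108; iterating: T(2)=108, T(3)=171, T(4)=495, T(5)=1008, T(6)=2493, T(7)=5517, T(8)=12996; answer 12996
Part III: A2 = 12996; m = -36; cross terms: (-36*11 - 37*-9)=-63, (37*8 - 24*11)=32, (24*-9 - -36*8)=72; twice the area = |41| = 41; area = 41/2; boundary points = 1 + 1 + 1 = 3; strictly interior points = area - boundary/2 + 1 = 20; answer 20

20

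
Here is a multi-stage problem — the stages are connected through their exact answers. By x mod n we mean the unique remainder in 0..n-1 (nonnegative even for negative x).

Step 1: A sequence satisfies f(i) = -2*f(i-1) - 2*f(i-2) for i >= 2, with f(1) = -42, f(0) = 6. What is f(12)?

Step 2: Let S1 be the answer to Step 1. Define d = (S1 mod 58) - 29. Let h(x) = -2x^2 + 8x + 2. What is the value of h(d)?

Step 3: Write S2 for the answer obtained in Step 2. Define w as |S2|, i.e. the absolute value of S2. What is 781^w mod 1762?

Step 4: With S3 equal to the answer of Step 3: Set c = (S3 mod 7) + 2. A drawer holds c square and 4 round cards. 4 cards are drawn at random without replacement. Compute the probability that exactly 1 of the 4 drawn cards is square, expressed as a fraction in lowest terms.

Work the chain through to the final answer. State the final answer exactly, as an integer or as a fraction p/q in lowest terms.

Step 1: f(2) = -2*(-42) - 2*(6) = 72; iterating: f(2)=72, f(3)=-60, f(4)=-24, f(5)=168, f(6)=-288, f(7)=240, f(8)=96, f(9)=-672, f(10)=1152, f(11)=-960, f(12)=-384; answer -384
Step 2: S1 = -384; d = -7; -2*(-7)^2 + 8*(-7)^1 + 2 = (-98) + (-56) + (2) = -152; answer -152
Step 3: S2 = -152; w = 152; squarings mod 1762: 781^1=781, 781^2=309, 781^4=333, 781^8=1645, 781^16=1355, 781^32=21, 781^64=441, 781^128=661; 781^152 = 781^8 * 781^16 * 781^128 = 1553 (mod 1762); answer 1553
Step 4: S3 = 1553; c = 8; total draws C(12,4) = 495; favorable C(8,1)*C(4,3) = 32; P = 32/495; answer 32/495

32/495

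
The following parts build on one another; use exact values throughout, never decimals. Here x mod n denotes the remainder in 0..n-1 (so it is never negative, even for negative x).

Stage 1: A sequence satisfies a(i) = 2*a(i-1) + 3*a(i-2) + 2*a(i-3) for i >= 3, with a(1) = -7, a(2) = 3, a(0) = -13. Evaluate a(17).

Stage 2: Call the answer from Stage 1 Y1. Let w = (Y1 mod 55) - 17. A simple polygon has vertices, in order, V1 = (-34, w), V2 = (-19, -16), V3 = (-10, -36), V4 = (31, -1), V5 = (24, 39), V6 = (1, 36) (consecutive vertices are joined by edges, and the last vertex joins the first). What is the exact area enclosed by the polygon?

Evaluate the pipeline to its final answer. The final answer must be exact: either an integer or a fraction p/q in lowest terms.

2738

Stage 1: a(3) = 2*(3) + 3*(-7) + 2*(-13) = -41; iterating: a(3)=-41, a(4)=-87, a(5)=-291, a(6)=-925, a(7)=-2897, a(8)=-9151, a(9)=-28843, a(10)=-90933, a(11)=-286697, a(12)=-903879, a(13)=-2849715, a(14)=-8984461, a(15)=-28325825, a(16)=-89304463, a(17)=-281555323; answer -281555323
Stage 2: Y1 = -281555323; w = 0; cross terms: (-34*-16 - -19*0)=544, (-19*-36 - -10*-16)=524, (-10*-1 - 31*-36)=1126, (31*39 - 24*-1)=1233, (24*36 - 1*39)=825, (1*0 - -34*36)=1224; twice the area = |5476| = 5476; area = 2738; answer 2738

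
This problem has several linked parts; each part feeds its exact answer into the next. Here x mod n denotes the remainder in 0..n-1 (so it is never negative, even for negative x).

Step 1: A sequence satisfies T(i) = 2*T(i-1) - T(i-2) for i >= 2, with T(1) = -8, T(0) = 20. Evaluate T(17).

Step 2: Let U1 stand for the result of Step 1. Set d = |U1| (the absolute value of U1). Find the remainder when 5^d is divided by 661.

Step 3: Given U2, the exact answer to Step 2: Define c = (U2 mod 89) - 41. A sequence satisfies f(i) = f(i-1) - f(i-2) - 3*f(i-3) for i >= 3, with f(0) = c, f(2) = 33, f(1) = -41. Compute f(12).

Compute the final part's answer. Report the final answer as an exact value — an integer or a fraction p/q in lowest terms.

-7040

Step 1: T(2) = 2*(-8) - 1*(20) = -36; iterating: T(2)=-36, T(3)=-64, T(4)=-92, T(5)=-120, T(6)=-148, T(7)=-176, T(8)=-204, T(9)=-232, T(10)=-260, T(11)=-288, T(12)=-316, T(13)=-344, T(14)=-372, T(15)=-400, T(16)=-428, T(17)=-456; answer -456
Step 2: U1 = -456; d = 456; squarings mod 661: 5^1=5, 5^2=25, 5^4=625, 5^8=635, 5^16=15, 5^32=225, 5^64=389, 5^128=613, 5^256=321; 5^456 = 5^8 * 5^64 * 5^128 * 5^256 = 474 (mod 661); answer 474
Step 3: U2 = 474; c = -12; f(3) = 1*(33) - 1*(-41) - 3*(-12) = 110; iterating: f(3)=110, f(4)=200, f(5)=-9, f(6)=-539, f(7)=-1130, f(8)=-564, f(9)=2183, f(10)=6137, f(11)=5646, f(12)=-7040; answer -7040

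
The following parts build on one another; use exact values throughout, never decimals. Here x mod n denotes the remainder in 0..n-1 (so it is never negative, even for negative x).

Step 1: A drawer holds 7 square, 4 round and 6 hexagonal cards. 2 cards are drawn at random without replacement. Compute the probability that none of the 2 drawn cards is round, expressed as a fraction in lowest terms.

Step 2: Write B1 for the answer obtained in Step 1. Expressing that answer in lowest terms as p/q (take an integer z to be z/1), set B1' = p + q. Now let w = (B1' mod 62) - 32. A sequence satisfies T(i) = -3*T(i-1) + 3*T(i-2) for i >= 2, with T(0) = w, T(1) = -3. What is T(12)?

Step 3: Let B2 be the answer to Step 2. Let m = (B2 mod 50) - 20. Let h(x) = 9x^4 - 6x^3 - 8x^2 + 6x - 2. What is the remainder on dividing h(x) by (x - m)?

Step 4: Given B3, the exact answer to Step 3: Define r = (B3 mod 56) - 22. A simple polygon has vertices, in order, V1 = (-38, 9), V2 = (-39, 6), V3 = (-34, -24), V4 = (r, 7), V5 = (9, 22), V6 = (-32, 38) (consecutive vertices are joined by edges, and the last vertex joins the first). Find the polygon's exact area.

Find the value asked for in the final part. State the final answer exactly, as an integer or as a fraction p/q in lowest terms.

2341

Step 1: total draws C(17,2) = 136; favorable C(13,2) = 78; P = 39/68; answer 39/68
Step 2: B1 = 39/68; threaded value p + q = 107; w = 13; T(2) = -3*(-3) + 3*(13) = 48; iterating: T(2)=48, T(3)=-153, T(4)=603, T(5)=-2268, T(6)=8613, T(7)=-32643, T(8)=123768, T(9)=-469233, T(10)=1779003, T(11)=-6744708, T(12)=25571133; answer 25571133
Step 3: B2 = 25571133; m = 13; remainder = value at the root: 9*(13)^4 - 6*(13)^3 - 8*(13)^2 + 6*(13)^1 - 2 = (257049) + (-13182) + (-1352) + (78) + (-2) = 242591; answer 242591
Step 4: B3 = 242591; r = 33; cross terms: (-38*6 - -39*9)=123, (-39*-24 - -34*6)=1140, (-34*7 - 33*-24)=554, (33*22 - 9*7)=663, (9*38 - -32*22)=1046, (-32*9 - -38*38)=1156; twice the area = |4682| = 4682; area = 2341; answer 2341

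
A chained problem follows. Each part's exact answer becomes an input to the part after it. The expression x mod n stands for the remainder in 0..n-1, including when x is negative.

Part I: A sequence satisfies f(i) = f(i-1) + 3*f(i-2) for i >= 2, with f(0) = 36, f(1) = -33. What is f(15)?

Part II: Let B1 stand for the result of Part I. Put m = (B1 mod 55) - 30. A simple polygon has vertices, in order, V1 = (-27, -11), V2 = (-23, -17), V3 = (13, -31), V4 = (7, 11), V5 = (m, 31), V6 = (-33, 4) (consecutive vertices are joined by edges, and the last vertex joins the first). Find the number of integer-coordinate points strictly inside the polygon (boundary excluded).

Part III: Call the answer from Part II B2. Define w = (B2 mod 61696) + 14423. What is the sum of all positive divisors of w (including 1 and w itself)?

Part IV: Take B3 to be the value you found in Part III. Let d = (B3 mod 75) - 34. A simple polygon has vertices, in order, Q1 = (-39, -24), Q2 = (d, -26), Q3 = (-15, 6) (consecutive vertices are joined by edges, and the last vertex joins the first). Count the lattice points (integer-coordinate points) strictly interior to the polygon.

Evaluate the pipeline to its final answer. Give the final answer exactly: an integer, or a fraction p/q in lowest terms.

770

Part I: f(2) = 1*(-33) + 3*(36) = 75; iterating: f(2)=75, f(3)=-24, f(4)=201, f(5)=129, f(6)=732, f(7)=1119, f(8)=3315, f(9)=6672, f(10)=16617, f(11)=36633, f(12)=86484, f(13)=196383, f(14)=455835, f(15)=1044984; answer 1044984
Part II: B1 = 1044984; m = 9; cross terms: (-27*-17 - -23*-11)=206, (-23*-31 - 13*-17)=934, (13*11 - 7*-31)=360, (7*31 - 9*11)=118, (9*4 - -33*31)=1059, (-33*-11 - -27*4)=471; twice the area = |3148| = 3148; area = 1574; boundary points = 2 + 2 + 6 + 2 + 3 + 3 = 18; strictly interior points = area - boundary/2 + 1 = 1566; answer 1566
Part III: B2 = 1566; w = 15989; 15989 = 59 * 271; sigma = (1 + 59) * (1 + 271) = 60 * 272 = 16320; answer 16320
Part IV: B3 = 16320; d = 11; cross terms: (-39*-26 - 11*-24)=1278, (11*6 - -15*-26)=-324, (-15*-24 - -39*6)=594; twice the area = |1548| = 1548; area = 774; boundary points = 2 + 2 + 6 = 10; strictly interior points = area - boundary/2 + 1 = 770; answer 770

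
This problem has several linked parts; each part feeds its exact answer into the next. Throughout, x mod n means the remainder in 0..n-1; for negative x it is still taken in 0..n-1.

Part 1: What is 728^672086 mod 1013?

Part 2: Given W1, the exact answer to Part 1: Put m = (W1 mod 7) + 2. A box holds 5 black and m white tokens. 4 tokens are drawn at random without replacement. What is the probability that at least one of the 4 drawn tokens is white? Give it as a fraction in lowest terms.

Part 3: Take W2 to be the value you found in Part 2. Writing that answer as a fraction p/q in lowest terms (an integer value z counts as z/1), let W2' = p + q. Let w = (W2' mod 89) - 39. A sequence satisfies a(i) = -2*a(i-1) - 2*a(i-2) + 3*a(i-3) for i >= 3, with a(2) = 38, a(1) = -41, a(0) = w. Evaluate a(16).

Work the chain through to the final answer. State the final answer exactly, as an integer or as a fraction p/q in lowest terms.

Part 1: squarings mod 1013: 728^1=728, 728^2=185, 728^4=796, 728^8=491, 728^16=1000, 728^32=169, 728^64=197, 728^128=315, 728^256=964, 728^512=375, 728^1024=831, 728^2048=708, 728^4096=842, 728^8192=877, 728^16384=262, 728^32768=773, 728^65536=872, 728^131072=634, 728^262144=808, 728^524288=492; 728^672086 = 728^2 * 728^4 * 728^16 * 728^64 * 728^256 * 728^16384 * 728^131072 * 728^524288 = 498 (mod 1013); answer 498
Part 2: W1 = 498; m = 3; total draws C(8,4) = 70; complement C(5,4) = 5; favorable 70 - 5 = 65; P = 13/14; answer 13/14
Part 3: W2 = 13/14; threaded value p + q = 27; w = -12; a(3) = -2*(38) - 2*(-41) + 3*(-12) = -30; iterating: a(3)=-30, a(4)=-139, a(5)=452, a(6)=-716, a(7)=111, a(8)=2566, a(9)=-7502, a(10)=10205, a(11)=2292, a(12)=-47500, a(13)=121031, a(14)=-140186, a(15)=-104190, a(16)=851845; answer 851845

851845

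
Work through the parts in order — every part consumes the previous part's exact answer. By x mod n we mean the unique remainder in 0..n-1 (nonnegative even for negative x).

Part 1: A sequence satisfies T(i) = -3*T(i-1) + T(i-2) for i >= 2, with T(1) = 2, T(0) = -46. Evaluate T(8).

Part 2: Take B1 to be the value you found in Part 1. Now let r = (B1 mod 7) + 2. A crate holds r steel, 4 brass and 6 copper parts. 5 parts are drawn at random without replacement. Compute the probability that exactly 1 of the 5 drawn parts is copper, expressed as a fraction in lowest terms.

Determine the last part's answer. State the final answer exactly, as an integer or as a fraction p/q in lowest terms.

Part 1: T(2) = -3*(2) + 1*(-46) = -52; iterating: T(2)=-52, T(3)=158, T(4)=-526, T(5)=1736, T(6)=-5734, T(7)=18938, T(8)=-62548; answer -62548
Part 2: B1 = -62548; r = 6; total draws C(16,5) = 4368; favorable C(6,1)*C(10,4) = 1260; P = 15/52; answer 15/52

15/52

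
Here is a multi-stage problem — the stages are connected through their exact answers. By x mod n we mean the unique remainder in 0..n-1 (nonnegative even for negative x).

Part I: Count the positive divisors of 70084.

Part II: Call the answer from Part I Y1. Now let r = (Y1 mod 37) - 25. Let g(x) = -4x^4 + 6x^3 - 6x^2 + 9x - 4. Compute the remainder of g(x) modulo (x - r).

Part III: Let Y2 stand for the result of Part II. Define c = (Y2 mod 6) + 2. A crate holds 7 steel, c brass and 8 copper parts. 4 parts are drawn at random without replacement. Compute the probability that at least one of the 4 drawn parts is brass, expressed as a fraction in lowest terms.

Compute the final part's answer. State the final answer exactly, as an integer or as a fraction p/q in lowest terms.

Part I: 70084 = 2^2 * 7 * 2503; number of divisors = (2+1) * (1+1) * (1+1) = 12; answer 12
Part II: Y1 = 12; r = -13; remainder = value at the root: -4*(-13)^4 + 6*(-13)^3 - 6*(-13)^2 + 9*(-13)^1 - 4 = (-114244) + (-13182) + (-1014) + (-117) + (-4) = -128561; answer -128561
Part III: Y2 = -128561; c = 3; total draws C(18,4) = 3060; complement C(15,4) = 1365; favorable 3060 - 1365 = 1695; P = 113/204; answer 113/204

113/204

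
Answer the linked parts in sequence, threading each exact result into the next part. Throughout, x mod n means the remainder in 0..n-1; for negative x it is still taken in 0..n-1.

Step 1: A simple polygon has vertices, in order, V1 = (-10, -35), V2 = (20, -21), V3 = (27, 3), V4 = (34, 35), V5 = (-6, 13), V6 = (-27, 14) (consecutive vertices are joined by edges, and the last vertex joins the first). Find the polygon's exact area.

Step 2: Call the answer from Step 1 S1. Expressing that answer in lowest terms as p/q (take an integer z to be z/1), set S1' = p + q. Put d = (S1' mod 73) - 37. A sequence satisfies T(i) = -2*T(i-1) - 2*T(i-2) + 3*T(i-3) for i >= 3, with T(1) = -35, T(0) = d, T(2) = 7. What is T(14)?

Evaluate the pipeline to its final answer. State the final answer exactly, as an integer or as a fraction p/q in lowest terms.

Step 1: cross terms: (-10*-21 - 20*-35)=910, (20*3 - 27*-21)=627, (27*35 - 34*3)=843, (34*13 - -6*35)=652, (-6*14 - -27*13)=267, (-27*-35 - -10*14)=1085; twice the area = |4384| = 4384; area = 2192; answer 2192
Step 2: S1 = 2192; threaded value p + q = 2193; d = -34; T(3) = -2*(7) - 2*(-35) + 3*(-34) = -46; iterating: T(3)=-46, T(4)=-27, T(5)=167, T(6)=-418, T(7)=421, T(8)=495, T(9)=-3086, T(10)=6445, T(11)=-5233, T(12)=-11682, T(13)=53165, T(14)=-98665; answer -98665

-98665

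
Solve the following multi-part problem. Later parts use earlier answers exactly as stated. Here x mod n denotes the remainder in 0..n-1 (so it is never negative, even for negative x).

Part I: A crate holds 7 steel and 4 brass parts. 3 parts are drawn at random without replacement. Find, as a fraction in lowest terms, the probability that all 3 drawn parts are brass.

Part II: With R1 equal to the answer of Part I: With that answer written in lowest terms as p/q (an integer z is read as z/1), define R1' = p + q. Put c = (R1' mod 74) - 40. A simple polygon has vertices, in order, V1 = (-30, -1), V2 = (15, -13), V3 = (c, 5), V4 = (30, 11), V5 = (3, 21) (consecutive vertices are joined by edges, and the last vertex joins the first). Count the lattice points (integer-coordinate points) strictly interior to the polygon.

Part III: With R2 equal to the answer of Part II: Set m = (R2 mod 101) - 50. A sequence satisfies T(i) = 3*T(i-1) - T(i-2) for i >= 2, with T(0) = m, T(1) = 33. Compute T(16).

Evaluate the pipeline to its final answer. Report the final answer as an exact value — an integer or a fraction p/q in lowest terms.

Part I: total draws C(11,3) = 165; favorable C(4,3) = 4; P = 4/165; answer 4/165
Part II: R1 = 4/165; threaded value p + q = 169; c = -19; cross terms: (-30*-13 - 15*-1)=405, (15*5 - -19*-13)=-172, (-19*11 - 30*5)=-359, (30*21 - 3*11)=597, (3*-1 - -30*21)=627; twice the area = |1098| = 1098; area = 549; boundary points = 3 + 2 + 1 + 1 + 11 = 18; strictly interior points = area - boundary/2 + 1 = 541; answer 541
Part III: R2 = 541; m = -14; T(2) = 3*(33) - 1*(-14) = 113; iterating: T(2)=113, T(3)=306, T(4)=805, T(5)=2109, T(6)=5522, T(7)=14457, T(8)=37849, T(9)=99090, T(10)=259421, T(11)=679173, T(12)=1778098, T(13)=4655121, T(14)=12187265, T(15)=31906674, T(16)=83532757; answer 83532757

83532757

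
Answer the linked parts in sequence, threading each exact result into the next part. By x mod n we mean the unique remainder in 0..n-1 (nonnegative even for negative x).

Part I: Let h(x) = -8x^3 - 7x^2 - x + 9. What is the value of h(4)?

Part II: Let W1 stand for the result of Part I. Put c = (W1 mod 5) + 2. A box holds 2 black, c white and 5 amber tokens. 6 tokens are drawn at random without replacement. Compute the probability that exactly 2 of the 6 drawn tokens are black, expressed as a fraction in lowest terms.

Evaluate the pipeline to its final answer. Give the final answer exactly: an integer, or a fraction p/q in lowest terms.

1/3

Part I: -8*(4)^3 - 7*(4)^2 - 1*(4)^1 + 9 = (-512) + (-112) + (-4) + (9) = -619; answer -619
Part II: W1 = -619; c = 3; total draws C(10,6) = 210; favorable C(2,2)*C(8,4) = 70; P = 1/3; answer 1/3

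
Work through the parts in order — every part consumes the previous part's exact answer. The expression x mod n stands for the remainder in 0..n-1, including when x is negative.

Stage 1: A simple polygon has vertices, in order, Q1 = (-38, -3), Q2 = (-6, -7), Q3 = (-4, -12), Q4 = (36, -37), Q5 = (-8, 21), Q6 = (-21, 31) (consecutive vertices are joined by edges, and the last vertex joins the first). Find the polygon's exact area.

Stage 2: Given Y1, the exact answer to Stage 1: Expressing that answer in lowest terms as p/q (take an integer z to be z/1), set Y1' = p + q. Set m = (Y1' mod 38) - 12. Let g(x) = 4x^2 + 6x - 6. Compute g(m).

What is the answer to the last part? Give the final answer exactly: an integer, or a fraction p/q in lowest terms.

82

Stage 1: cross terms: (-38*-7 - -6*-3)=248, (-6*-12 - -4*-7)=44, (-4*-37 - 36*-12)=580, (36*21 - -8*-37)=460, (-8*31 - -21*21)=193, (-21*-3 - -38*31)=1241; twice the area = |2766| = 2766; area = 1383; answer 1383
Stage 2: Y1 = 1383; threaded value p + q = 1384; m = 4; 4*(4)^2 + 6*(4)^1 - 6 = (64) + (24) + (-6) = 82; answer 82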